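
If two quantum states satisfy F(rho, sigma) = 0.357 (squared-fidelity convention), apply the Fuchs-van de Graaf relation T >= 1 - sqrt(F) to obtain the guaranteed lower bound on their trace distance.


Fuchs-van de Graaf (squared-fidelity convention): 1 - sqrt(F) <= T <= sqrt(1 - F).
Lower bound: T >= 1 - sqrt(F)
sqrt(F) = sqrt(0.357) = 0.5975
T >= 1 - 0.5975
T >= 0.4025

0.4025


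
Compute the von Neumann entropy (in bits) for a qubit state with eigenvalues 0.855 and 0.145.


S = -p*log2(p) - (1-p)*log2(1-p)
p = 0.8550, 1-p = 0.1450
= -0.8550 * log2(0.8550) - 0.1450 * log2(0.1450)
= -(-0.1932) - (-0.4040)
= 0.5972

0.5972


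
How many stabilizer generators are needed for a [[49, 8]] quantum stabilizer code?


For an [[n,k]] stabilizer code:
Number of stabilizer generators = n - k
= 49 - 8
= 41

41


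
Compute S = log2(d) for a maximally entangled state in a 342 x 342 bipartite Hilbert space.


For a maximally entangled state in d x d:
S = log2(d) = log2(342)
= 8.4179

8.4179


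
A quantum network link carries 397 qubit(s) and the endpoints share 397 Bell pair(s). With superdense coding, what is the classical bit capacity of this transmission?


Superdense coding allows 2 classical bits per shared entangled pair.
397 pair(s) -> 2 * 397 = 794 classical bits

794


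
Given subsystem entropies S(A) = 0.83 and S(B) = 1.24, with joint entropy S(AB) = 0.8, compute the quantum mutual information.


I(A:B) = S(A) + S(B) - S(AB)
= 0.83 + 1.24 - 0.8
= 1.2700

1.2700


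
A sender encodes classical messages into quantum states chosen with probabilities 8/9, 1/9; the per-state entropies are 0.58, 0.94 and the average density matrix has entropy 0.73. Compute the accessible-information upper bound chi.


chi = S(rho) - sum_i p_i * S(rho_i)
Weighted entropy = 8/9 * 0.58 + 1/9 * 0.94
= 0.6200
chi = 0.73 - 0.6200
= 0.1100

0.1100


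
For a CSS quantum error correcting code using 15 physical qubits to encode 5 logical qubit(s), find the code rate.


Code rate R = k/n
= 5/15
= 0.3333

0.3333


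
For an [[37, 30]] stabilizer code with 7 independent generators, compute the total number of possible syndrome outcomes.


Each stabilizer generator gives a binary (+1 or -1) measurement outcome.
With 7 independent generators:
Total syndromes = 2^7
= 128

128


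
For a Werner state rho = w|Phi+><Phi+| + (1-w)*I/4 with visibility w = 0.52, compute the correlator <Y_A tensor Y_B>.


|Phi+> = (|00> + |11>)/sqrt(2)
For the pure Bell state, <Y_A Y_B> = -1 (Bell-state Pauli correlator).
The maximally-mixed part I/4 has tr(I/4 * P tensor P) = 0 for any traceless Pauli P.
So <Y_A Y_B>_rho = w * (-1) + (1 - w) * 0
= 0.52 * (-1)
= -0.5200

-0.5200


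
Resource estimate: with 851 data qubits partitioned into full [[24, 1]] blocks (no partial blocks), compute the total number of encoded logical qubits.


Each code block uses 24 physical qubits for 1 logical qubit(s).
Number of complete blocks = floor(851 / 24) = 35
Logical qubits = 35 * 1
= 35

35


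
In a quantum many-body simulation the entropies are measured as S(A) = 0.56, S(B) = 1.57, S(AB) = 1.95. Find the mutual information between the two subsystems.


I(A:B) = S(A) + S(B) - S(AB)
= 0.56 + 1.57 - 1.95
= 0.1800

0.1800


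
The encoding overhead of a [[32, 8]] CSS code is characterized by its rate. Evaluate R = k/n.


Code rate R = k/n
= 8/32
= 0.2500

0.2500


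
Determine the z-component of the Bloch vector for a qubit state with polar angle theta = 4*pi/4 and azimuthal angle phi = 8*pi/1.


theta = 3.1416, phi = 25.1327
r_z = cos(theta) = -1.0000

-1.0000


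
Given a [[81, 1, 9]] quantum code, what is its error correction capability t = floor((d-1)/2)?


Code parameters: [[81, 1, 9]], distance d = 9.
Number of correctable errors = floor((d-1)/2)
= floor((9 - 1)/2)
= floor(8/2)
= 4

4


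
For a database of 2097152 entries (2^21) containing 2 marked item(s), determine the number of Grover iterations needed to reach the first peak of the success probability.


After j Grover iterations the success probability is P(j) = sin^2((2j+1)*theta), where sin(theta) = sqrt(k/N).
N = 2^21 = 2097152, k = 2
sin(theta) = sqrt(k/N) = 0.0009765625
theta = arcsin(sqrt(k/N)) = 0.0009765626552 rad
P(j) reaches its first maximum when (2j+1)*theta is as close as possible to pi/2, i.e. j = round(pi/(4*theta) - 1/2).
pi/(4*theta) - 1/2 = 803.7476
(For comparison, the common estimate pi/4 * sqrt(N/k) = 804.2477; the exact maximiser is used here.)
Optimal iterations = 804

804


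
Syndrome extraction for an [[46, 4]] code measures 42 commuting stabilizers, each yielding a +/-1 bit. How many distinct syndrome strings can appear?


Each stabilizer generator gives a binary (+1 or -1) measurement outcome.
With 42 independent generators:
Total syndromes = 2^42
= 4398046511104

4398046511104


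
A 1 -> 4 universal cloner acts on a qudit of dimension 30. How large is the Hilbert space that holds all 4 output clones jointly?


Output space = H^(tensor 4) where dim(H) = 30
dim = 30^4
= 900 (after 2 factors)
= 27000 (after 3 factors)
= 810000 (after 4 factors)
= 810000

810000


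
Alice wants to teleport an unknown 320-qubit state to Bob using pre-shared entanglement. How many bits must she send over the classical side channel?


Quantum teleportation requires 2 classical bits per qubit teleported.
320 qubit(s) -> 2 * 320 = 640 classical bits

640


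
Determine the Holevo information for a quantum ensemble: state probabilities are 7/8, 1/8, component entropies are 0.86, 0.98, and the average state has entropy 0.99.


chi = S(rho) - sum_i p_i * S(rho_i)
Weighted entropy = 7/8 * 0.86 + 1/8 * 0.98
= 0.8750
chi = 0.99 - 0.8750
= 0.1150

0.1150


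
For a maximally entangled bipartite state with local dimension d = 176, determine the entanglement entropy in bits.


For a maximally entangled state in d x d:
S = log2(d) = log2(176)
= 7.4594

7.4594


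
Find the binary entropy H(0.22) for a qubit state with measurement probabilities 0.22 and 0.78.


S = -p*log2(p) - (1-p)*log2(1-p)
p = 0.2200, 1-p = 0.7800
= -0.2200 * log2(0.2200) - 0.7800 * log2(0.7800)
= -(-0.4806) - (-0.2796)
= 0.7602

0.7602


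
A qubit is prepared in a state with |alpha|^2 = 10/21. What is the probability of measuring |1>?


|alpha|^2 = 10/21 = 0.4762
|beta|^2 = 1 - 10/21 = 11/21 = 0.5238
P(|1>) = |beta|^2 = 0.5238

0.5238


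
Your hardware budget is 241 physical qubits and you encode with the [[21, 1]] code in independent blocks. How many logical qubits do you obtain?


Each code block uses 21 physical qubits for 1 logical qubit(s).
Number of complete blocks = floor(241 / 21) = 11
Logical qubits = 11 * 1
= 11

11


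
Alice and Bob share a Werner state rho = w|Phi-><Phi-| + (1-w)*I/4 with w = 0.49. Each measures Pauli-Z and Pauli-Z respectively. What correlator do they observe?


|Phi-> = (|00> - |11>)/sqrt(2)
For the pure Bell state, <Z_A Z_B> = +1 (Bell-state Pauli correlator).
The maximally-mixed part I/4 has tr(I/4 * P tensor P) = 0 for any traceless Pauli P.
So <Z_A Z_B>_rho = w * (+1) + (1 - w) * 0
= 0.49 * (+1)
= 0.4900

0.4900


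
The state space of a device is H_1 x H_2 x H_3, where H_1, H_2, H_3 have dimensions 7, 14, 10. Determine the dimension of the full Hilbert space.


dim(H_1 x H_2 x H_3) = 7 * 14 * 10
= 98 * 10
= 980

980


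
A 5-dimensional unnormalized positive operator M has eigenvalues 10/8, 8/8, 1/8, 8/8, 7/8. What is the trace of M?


tr(M) = sum of eigenvalues
= 10/8 + 8/8 + 1/8 + 8/8 + 7/8
= 34/8
= 4.2500

4.2500


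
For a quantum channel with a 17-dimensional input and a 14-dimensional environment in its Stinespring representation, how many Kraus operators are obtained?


Tracing out the environment in an orthonormal basis {|i>_E} gives Kraus operators K_i = <i|_E U |0>_E.
Number of Kraus operators = dim(H_env) = d_env
= 14

14


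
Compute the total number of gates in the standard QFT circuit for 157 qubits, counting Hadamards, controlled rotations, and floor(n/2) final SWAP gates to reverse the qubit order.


Hadamard gates: 157
Controlled rotations: n*(n-1)/2 = 157*156/2 = 12246
SWAP gates: floor(n/2) = floor(157/2) = 78
Total = 157 + 12246 + 78
= 12481

12481


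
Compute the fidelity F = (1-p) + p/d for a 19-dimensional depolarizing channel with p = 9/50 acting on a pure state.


F = (1-p) + p/d
= (1 - 0.1800) + 0.1800/19
= 0.8200 + 0.0095
= 0.8295

0.8295


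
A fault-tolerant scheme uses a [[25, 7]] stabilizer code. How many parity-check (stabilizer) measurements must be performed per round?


For an [[n,k]] stabilizer code:
Number of stabilizer generators = n - k
= 25 - 7
= 18

18


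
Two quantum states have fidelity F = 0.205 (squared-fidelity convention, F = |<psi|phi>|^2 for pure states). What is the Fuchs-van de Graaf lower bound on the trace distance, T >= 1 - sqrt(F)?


Fuchs-van de Graaf (squared-fidelity convention): 1 - sqrt(F) <= T <= sqrt(1 - F).
Lower bound: T >= 1 - sqrt(F)
sqrt(F) = sqrt(0.205) = 0.4528
T >= 1 - 0.4528
T >= 0.5472

0.5472


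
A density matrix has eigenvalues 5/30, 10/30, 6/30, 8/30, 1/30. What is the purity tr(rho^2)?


tr(rho^2) = sum of eigenvalues squared
= (5/30)^2 + (10/30)^2 + (6/30)^2 + (8/30)^2 + (1/30)^2
= (25 + 100 + 36 + 64 + 1) / 900
= 226/900
= 0.2511

0.2511


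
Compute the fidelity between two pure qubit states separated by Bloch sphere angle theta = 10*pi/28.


For states separated by angle theta on Bloch sphere:
F = cos^2(theta/2)
theta = 10*pi/28 = 1.1220
theta/2 = 0.5610
cos(theta/2) = 0.8467
F = 0.7169

0.7169


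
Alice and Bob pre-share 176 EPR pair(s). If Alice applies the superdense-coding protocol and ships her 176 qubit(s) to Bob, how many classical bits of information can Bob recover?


Superdense coding allows 2 classical bits per shared entangled pair.
176 pair(s) -> 2 * 176 = 352 classical bits

352


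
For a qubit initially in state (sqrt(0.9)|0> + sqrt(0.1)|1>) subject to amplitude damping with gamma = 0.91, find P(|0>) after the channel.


For amplitude damping with parameter gamma on state sqrt(a)|0> + sqrt(b)|1>:
alpha^2 = 0.9, beta^2 = 0.1
P(|0>) = alpha^2 + gamma * beta^2
= 0.9 + 0.91 * 0.1
= 0.9 + 0.0910
= 0.9910

0.9910


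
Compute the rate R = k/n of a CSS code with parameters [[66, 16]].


Code rate R = k/n
= 16/66
= 0.2424

0.2424


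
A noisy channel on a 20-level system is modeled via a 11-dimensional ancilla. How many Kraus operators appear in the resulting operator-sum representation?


Tracing out the environment in an orthonormal basis {|i>_E} gives Kraus operators K_i = <i|_E U |0>_E.
Number of Kraus operators = dim(H_env) = d_env
= 11

11


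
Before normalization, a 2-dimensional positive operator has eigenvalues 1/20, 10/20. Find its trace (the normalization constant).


tr(M) = sum of eigenvalues
= 1/20 + 10/20
= 11/20
= 0.5500

0.5500


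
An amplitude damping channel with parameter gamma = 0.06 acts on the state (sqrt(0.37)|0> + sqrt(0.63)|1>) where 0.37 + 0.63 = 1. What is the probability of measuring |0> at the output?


For amplitude damping with parameter gamma on state sqrt(a)|0> + sqrt(b)|1>:
alpha^2 = 0.37, beta^2 = 0.63
P(|0>) = alpha^2 + gamma * beta^2
= 0.37 + 0.06 * 0.63
= 0.37 + 0.0378
= 0.4078

0.4078


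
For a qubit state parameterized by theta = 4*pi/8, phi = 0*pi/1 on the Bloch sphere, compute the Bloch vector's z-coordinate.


theta = 1.5708, phi = 0.0000
r_z = cos(theta) = 0.0000

0.0000


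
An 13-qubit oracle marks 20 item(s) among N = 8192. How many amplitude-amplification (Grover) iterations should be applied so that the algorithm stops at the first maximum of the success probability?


After j Grover iterations the success probability is P(j) = sin^2((2j+1)*theta), where sin(theta) = sqrt(k/N).
N = 2^13 = 8192, k = 20
sin(theta) = sqrt(k/N) = 0.04941058844
theta = arcsin(sqrt(k/N)) = 0.04943071578 rad
P(j) reaches its first maximum when (2j+1)*theta is as close as possible to pi/2, i.e. j = round(pi/(4*theta) - 1/2).
pi/(4*theta) - 1/2 = 15.3889
(For comparison, the common estimate pi/4 * sqrt(N/k) = 15.8953; the exact maximiser is used here.)
Optimal iterations = 15

15


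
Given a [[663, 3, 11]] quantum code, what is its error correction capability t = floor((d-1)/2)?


Code parameters: [[663, 3, 11]], distance d = 11.
Number of correctable errors = floor((d-1)/2)
= floor((11 - 1)/2)
= floor(10/2)
= 5

5


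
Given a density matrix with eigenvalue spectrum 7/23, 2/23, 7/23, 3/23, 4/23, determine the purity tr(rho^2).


tr(rho^2) = sum of eigenvalues squared
= (7/23)^2 + (2/23)^2 + (7/23)^2 + (3/23)^2 + (4/23)^2
= (49 + 4 + 49 + 9 + 16) / 529
= 127/529
= 0.2401

0.2401


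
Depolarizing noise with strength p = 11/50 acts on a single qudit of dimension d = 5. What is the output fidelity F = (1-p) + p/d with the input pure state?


F = (1-p) + p/d
= (1 - 0.2200) + 0.2200/5
= 0.7800 + 0.0440
= 0.8240

0.8240


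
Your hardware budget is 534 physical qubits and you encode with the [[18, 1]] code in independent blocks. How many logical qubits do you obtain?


Each code block uses 18 physical qubits for 1 logical qubit(s).
Number of complete blocks = floor(534 / 18) = 29
Logical qubits = 29 * 1
= 29

29


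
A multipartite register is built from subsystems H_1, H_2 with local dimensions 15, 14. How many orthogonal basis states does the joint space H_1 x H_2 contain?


dim(H_1 x H_2) = 15 * 14
= 210

210


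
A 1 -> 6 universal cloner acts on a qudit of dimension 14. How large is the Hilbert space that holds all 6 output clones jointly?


Output space = H^(tensor 6) where dim(H) = 14
dim = 14^6
= 196 (after 2 factors)
= 2744 (after 3 factors)
= 38416 (after 4 factors)
= 537824 (after 5 factors)
= 7529536 (after 6 factors)
= 7529536

7529536


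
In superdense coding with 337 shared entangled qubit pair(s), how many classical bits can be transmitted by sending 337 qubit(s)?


Superdense coding allows 2 classical bits per shared entangled pair.
337 pair(s) -> 2 * 337 = 674 classical bits

674


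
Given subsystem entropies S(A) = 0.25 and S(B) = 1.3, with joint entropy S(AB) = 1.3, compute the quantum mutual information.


I(A:B) = S(A) + S(B) - S(AB)
= 0.25 + 1.3 - 1.3
= 0.2500

0.2500


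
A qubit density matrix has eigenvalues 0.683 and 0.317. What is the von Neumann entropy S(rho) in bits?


S = -p*log2(p) - (1-p)*log2(1-p)
p = 0.6830, 1-p = 0.3170
= -0.6830 * log2(0.6830) - 0.3170 * log2(0.3170)
= -(-0.3757) - (-0.5254)
= 0.9011

0.9011


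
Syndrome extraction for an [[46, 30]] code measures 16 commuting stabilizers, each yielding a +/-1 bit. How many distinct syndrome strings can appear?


Each stabilizer generator gives a binary (+1 or -1) measurement outcome.
With 16 independent generators:
Total syndromes = 2^16
= 65536

65536


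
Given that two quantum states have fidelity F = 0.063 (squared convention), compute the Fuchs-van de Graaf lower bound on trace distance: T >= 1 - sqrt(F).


Fuchs-van de Graaf (squared-fidelity convention): 1 - sqrt(F) <= T <= sqrt(1 - F).
Lower bound: T >= 1 - sqrt(F)
sqrt(F) = sqrt(0.063) = 0.2510
T >= 1 - 0.2510
T >= 0.7490

0.7490


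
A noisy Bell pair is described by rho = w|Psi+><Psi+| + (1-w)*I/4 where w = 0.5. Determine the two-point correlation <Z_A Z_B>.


|Psi+> = (|01> + |10>)/sqrt(2)
For the pure Bell state, <Z_A Z_B> = -1 (Bell-state Pauli correlator).
The maximally-mixed part I/4 has tr(I/4 * P tensor P) = 0 for any traceless Pauli P.
So <Z_A Z_B>_rho = w * (-1) + (1 - w) * 0
= 0.5 * (-1)
= -0.5000

-0.5000


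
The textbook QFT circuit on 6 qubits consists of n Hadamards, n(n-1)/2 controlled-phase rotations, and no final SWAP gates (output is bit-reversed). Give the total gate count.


Hadamard gates: 6
Controlled rotations: n*(n-1)/2 = 6*5/2 = 15
SWAP gates: 0 (omitted)
Total = 6 + 15
= 21

21


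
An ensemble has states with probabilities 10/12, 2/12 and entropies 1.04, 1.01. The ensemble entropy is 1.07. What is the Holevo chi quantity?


chi = S(rho) - sum_i p_i * S(rho_i)
Weighted entropy = 10/12 * 1.04 + 2/12 * 1.01
= 1.0350
chi = 1.07 - 1.0350
= 0.0350

0.0350


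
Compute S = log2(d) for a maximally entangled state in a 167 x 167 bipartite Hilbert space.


For a maximally entangled state in d x d:
S = log2(d) = log2(167)
= 7.3837

7.3837


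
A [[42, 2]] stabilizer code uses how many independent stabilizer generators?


For an [[n,k]] stabilizer code:
Number of stabilizer generators = n - k
= 42 - 2
= 40

40


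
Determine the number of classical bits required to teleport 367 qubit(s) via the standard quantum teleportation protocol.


Quantum teleportation requires 2 classical bits per qubit teleported.
367 qubit(s) -> 2 * 367 = 734 classical bits

734


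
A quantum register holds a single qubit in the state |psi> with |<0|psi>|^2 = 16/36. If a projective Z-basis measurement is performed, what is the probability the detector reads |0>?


|alpha|^2 = 16/36 = 0.4444
|beta|^2 = 1 - 16/36 = 20/36 = 0.5556
P(|0>) = |alpha|^2 = 0.4444

0.4444


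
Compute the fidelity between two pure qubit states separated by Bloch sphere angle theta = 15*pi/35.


For states separated by angle theta on Bloch sphere:
F = cos^2(theta/2)
theta = 15*pi/35 = 1.3464
theta/2 = 0.6732
cos(theta/2) = 0.7818
F = 0.6113

0.6113


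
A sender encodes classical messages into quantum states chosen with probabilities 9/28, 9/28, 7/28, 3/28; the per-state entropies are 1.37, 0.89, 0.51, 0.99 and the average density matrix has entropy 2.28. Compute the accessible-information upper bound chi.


chi = S(rho) - sum_i p_i * S(rho_i)
Weighted entropy = 9/28 * 1.37 + 9/28 * 0.89 + 7/28 * 0.51 + 3/28 * 0.99
= 0.9600
chi = 2.28 - 0.9600
= 1.3200

1.3200


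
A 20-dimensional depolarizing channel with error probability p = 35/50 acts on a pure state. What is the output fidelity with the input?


F = (1-p) + p/d
= (1 - 0.7000) + 0.7000/20
= 0.3000 + 0.0350
= 0.3350

0.3350


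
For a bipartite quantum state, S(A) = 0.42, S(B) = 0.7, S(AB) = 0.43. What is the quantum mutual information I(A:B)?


I(A:B) = S(A) + S(B) - S(AB)
= 0.42 + 0.7 - 0.43
= 0.6900

0.6900


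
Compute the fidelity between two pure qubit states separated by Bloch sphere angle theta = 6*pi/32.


For states separated by angle theta on Bloch sphere:
F = cos^2(theta/2)
theta = 6*pi/32 = 0.5890
theta/2 = 0.2945
cos(theta/2) = 0.9569
F = 0.9157

0.9157


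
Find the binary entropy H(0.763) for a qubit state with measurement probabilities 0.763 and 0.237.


S = -p*log2(p) - (1-p)*log2(1-p)
p = 0.7630, 1-p = 0.2370
= -0.7630 * log2(0.7630) - 0.2370 * log2(0.2370)
= -(-0.2978) - (-0.4923)
= 0.7900

0.7900


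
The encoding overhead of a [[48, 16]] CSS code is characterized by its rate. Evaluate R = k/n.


Code rate R = k/n
= 16/48
= 0.3333

0.3333


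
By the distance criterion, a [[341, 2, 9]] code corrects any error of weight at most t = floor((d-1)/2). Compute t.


Code parameters: [[341, 2, 9]], distance d = 9.
Number of correctable errors = floor((d-1)/2)
= floor((9 - 1)/2)
= floor(8/2)
= 4

4


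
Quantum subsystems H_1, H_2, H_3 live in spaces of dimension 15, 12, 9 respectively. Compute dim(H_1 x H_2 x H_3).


dim(H_1 x H_2 x H_3) = 15 * 12 * 9
= 180 * 9
= 1620

1620


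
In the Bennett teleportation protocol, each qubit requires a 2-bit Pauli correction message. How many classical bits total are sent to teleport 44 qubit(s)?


Quantum teleportation requires 2 classical bits per qubit teleported.
44 qubit(s) -> 2 * 44 = 88 classical bits

88


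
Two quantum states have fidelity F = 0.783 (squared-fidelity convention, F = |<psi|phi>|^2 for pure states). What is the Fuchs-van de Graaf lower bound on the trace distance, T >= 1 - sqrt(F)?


Fuchs-van de Graaf (squared-fidelity convention): 1 - sqrt(F) <= T <= sqrt(1 - F).
Lower bound: T >= 1 - sqrt(F)
sqrt(F) = sqrt(0.783) = 0.8849
T >= 1 - 0.8849
T >= 0.1151

0.1151


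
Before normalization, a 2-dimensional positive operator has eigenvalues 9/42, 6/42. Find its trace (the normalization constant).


tr(M) = sum of eigenvalues
= 9/42 + 6/42
= 15/42
= 0.3571

0.3571


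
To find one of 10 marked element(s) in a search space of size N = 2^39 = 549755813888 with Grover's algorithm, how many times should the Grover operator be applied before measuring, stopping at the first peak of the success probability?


After j Grover iterations the success probability is P(j) = sin^2((2j+1)*theta), where sin(theta) = sqrt(k/N).
N = 2^39 = 549755813888, k = 10
sin(theta) = sqrt(k/N) = 4.2649612e-06
theta = arcsin(sqrt(k/N)) = 4.2649612e-06 rad
P(j) reaches its first maximum when (2j+1)*theta is as close as possible to pi/2, i.e. j = round(pi/(4*theta) - 1/2).
pi/(4*theta) - 1/2 = 184150.8033
(For comparison, the common estimate pi/4 * sqrt(N/k) = 184151.3033; the exact maximiser is used here.)
Optimal iterations = 184151

184151


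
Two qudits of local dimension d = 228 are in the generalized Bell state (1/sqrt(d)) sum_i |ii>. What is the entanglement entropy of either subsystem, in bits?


For a maximally entangled state in d x d:
S = log2(d) = log2(228)
= 7.8329

7.8329


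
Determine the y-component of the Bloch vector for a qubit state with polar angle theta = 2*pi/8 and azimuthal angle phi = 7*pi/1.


theta = 0.7854, phi = 21.9911
r_y = sin(theta)*sin(phi) = 0.7071 * 0.0000
r_y = 0.0000

0.0000


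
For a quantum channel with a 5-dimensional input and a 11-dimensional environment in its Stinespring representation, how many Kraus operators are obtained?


Tracing out the environment in an orthonormal basis {|i>_E} gives Kraus operators K_i = <i|_E U |0>_E.
Number of Kraus operators = dim(H_env) = d_env
= 11

11


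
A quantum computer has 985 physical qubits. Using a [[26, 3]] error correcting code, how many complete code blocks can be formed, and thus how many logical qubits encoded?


Each code block uses 26 physical qubits for 3 logical qubit(s).
Number of complete blocks = floor(985 / 26) = 37
Logical qubits = 37 * 3
= 111

111


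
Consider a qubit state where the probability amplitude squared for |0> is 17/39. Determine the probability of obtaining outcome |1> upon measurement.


|alpha|^2 = 17/39 = 0.4359
|beta|^2 = 1 - 17/39 = 22/39 = 0.5641
P(|1>) = |beta|^2 = 0.5641

0.5641


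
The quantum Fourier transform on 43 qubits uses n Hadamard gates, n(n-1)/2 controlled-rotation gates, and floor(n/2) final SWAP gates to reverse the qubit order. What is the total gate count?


Hadamard gates: 43
Controlled rotations: n*(n-1)/2 = 43*42/2 = 903
SWAP gates: floor(n/2) = floor(43/2) = 21
Total = 43 + 903 + 21
= 967

967


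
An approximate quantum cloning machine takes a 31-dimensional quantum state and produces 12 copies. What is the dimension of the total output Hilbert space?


Output space = H^(tensor 12) where dim(H) = 31
dim = 31^12
= 961 (after 2 factors)
= 29791 (after 3 factors)
= 923521 (after 4 factors)
= 28629151 (after 5 factors)
= 887503681 (after 6 factors)
= 27512614111 (after 7 factors)
= 852891037441 (after 8 factors)
= 26439622160671 (after 9 factors)
= 819628286980801 (after 10 factors)
= 25408476896404831 (after 11 factors)
= 787662783788549761 (after 12 factors)
= 787662783788549761

787662783788549761


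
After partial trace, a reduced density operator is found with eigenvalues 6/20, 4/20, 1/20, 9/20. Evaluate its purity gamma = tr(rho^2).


tr(rho^2) = sum of eigenvalues squared
= (6/20)^2 + (4/20)^2 + (1/20)^2 + (9/20)^2
= (36 + 16 + 1 + 81) / 400
= 134/400
= 0.3350

0.3350


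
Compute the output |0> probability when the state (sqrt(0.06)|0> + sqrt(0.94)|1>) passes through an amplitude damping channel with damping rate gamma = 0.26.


For amplitude damping with parameter gamma on state sqrt(a)|0> + sqrt(b)|1>:
alpha^2 = 0.06, beta^2 = 0.94
P(|0>) = alpha^2 + gamma * beta^2
= 0.06 + 0.26 * 0.94
= 0.06 + 0.2444
= 0.3044

0.3044


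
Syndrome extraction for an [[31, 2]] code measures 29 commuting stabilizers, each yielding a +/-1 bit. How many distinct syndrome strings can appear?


Each stabilizer generator gives a binary (+1 or -1) measurement outcome.
With 29 independent generators:
Total syndromes = 2^29
= 536870912

536870912


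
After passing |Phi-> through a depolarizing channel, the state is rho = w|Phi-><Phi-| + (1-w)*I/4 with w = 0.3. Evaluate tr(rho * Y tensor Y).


|Phi-> = (|00> - |11>)/sqrt(2)
For the pure Bell state, <Y_A Y_B> = +1 (Bell-state Pauli correlator).
The maximally-mixed part I/4 has tr(I/4 * P tensor P) = 0 for any traceless Pauli P.
So <Y_A Y_B>_rho = w * (+1) + (1 - w) * 0
= 0.3 * (+1)
= 0.3000

0.3000


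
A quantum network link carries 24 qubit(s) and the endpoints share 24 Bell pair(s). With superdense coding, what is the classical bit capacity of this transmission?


Superdense coding allows 2 classical bits per shared entangled pair.
24 pair(s) -> 2 * 24 = 48 classical bits

48


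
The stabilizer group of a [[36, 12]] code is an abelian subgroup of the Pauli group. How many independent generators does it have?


For an [[n,k]] stabilizer code:
Number of stabilizer generators = n - k
= 36 - 12
= 24

24


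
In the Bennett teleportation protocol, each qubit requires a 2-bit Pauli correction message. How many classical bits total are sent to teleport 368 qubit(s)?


Quantum teleportation requires 2 classical bits per qubit teleported.
368 qubit(s) -> 2 * 368 = 736 classical bits

736


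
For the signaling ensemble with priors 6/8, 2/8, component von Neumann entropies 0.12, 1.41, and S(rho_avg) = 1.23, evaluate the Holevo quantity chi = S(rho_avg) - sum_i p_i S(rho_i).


chi = S(rho) - sum_i p_i * S(rho_i)
Weighted entropy = 6/8 * 0.12 + 2/8 * 1.41
= 0.4425
chi = 1.23 - 0.4425
= 0.7875

0.7875


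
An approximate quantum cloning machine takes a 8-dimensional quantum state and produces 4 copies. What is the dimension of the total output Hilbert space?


Output space = H^(tensor 4) where dim(H) = 8
dim = 8^4
= 64 (after 2 factors)
= 512 (after 3 factors)
= 4096 (after 4 factors)
= 4096

4096


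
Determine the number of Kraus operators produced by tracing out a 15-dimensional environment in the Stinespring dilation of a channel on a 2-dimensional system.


Tracing out the environment in an orthonormal basis {|i>_E} gives Kraus operators K_i = <i|_E U |0>_E.
Number of Kraus operators = dim(H_env) = d_env
= 15

15


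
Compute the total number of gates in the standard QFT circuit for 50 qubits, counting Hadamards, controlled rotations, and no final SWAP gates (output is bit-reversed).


Hadamard gates: 50
Controlled rotations: n*(n-1)/2 = 50*49/2 = 1225
SWAP gates: 0 (omitted)
Total = 50 + 1225
= 1275

1275


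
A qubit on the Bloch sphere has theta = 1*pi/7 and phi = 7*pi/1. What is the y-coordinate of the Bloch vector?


theta = 0.4488, phi = 21.9911
r_y = sin(theta)*sin(phi) = 0.4339 * 0.0000
r_y = 0.0000

0.0000


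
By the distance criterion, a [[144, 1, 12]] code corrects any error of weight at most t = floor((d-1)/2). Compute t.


Code parameters: [[144, 1, 12]], distance d = 12.
Number of correctable errors = floor((d-1)/2)
= floor((12 - 1)/2)
= floor(11/2)
= 5

5


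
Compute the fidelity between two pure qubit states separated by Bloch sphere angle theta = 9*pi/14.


For states separated by angle theta on Bloch sphere:
F = cos^2(theta/2)
theta = 9*pi/14 = 2.0196
theta/2 = 1.0098
cos(theta/2) = 0.5320
F = 0.2831

0.2831


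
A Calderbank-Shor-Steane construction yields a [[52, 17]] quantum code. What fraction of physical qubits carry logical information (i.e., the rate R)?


Code rate R = k/n
= 17/52
= 0.3269

0.3269


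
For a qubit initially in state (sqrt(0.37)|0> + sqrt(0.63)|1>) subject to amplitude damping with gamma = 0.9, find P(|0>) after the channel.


For amplitude damping with parameter gamma on state sqrt(a)|0> + sqrt(b)|1>:
alpha^2 = 0.37, beta^2 = 0.63
P(|0>) = alpha^2 + gamma * beta^2
= 0.37 + 0.9 * 0.63
= 0.37 + 0.5670
= 0.9370

0.9370


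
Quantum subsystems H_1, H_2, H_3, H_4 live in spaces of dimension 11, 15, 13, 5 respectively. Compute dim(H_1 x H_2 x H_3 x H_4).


dim(H_1 x H_2 x H_3 x H_4) = 11 * 15 * 13 * 5
= 165 * 13 * 5
= 2145 * 5
= 10725

10725


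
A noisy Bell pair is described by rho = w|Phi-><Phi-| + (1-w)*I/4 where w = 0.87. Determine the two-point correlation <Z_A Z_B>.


|Phi-> = (|00> - |11>)/sqrt(2)
For the pure Bell state, <Z_A Z_B> = +1 (Bell-state Pauli correlator).
The maximally-mixed part I/4 has tr(I/4 * P tensor P) = 0 for any traceless Pauli P.
So <Z_A Z_B>_rho = w * (+1) + (1 - w) * 0
= 0.87 * (+1)
= 0.8700

0.8700


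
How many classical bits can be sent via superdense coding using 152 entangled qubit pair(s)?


Superdense coding allows 2 classical bits per shared entangled pair.
152 pair(s) -> 2 * 152 = 304 classical bits

304


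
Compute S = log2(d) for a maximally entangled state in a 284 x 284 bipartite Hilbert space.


For a maximally entangled state in d x d:
S = log2(d) = log2(284)
= 8.1497

8.1497


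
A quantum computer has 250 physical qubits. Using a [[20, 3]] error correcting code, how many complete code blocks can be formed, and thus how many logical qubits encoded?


Each code block uses 20 physical qubits for 3 logical qubit(s).
Number of complete blocks = floor(250 / 20) = 12
Logical qubits = 12 * 3
= 36

36


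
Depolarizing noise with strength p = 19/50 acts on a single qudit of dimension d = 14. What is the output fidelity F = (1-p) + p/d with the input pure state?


F = (1-p) + p/d
= (1 - 0.3800) + 0.3800/14
= 0.6200 + 0.0271
= 0.6471

0.6471


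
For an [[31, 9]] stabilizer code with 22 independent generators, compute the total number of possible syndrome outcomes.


Each stabilizer generator gives a binary (+1 or -1) measurement outcome.
With 22 independent generators:
Total syndromes = 2^22
= 4194304

4194304


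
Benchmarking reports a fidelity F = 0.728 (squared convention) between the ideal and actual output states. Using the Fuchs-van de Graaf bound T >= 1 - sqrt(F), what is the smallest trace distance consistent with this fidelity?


Fuchs-van de Graaf (squared-fidelity convention): 1 - sqrt(F) <= T <= sqrt(1 - F).
Lower bound: T >= 1 - sqrt(F)
sqrt(F) = sqrt(0.728) = 0.8532
T >= 1 - 0.8532
T >= 0.1468

0.1468


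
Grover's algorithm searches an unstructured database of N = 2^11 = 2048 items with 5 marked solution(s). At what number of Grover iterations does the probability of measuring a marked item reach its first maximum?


After j Grover iterations the success probability is P(j) = sin^2((2j+1)*theta), where sin(theta) = sqrt(k/N).
N = 2^11 = 2048, k = 5
sin(theta) = sqrt(k/N) = 0.04941058844
theta = arcsin(sqrt(k/N)) = 0.04943071578 rad
P(j) reaches its first maximum when (2j+1)*theta is as close as possible to pi/2, i.e. j = round(pi/(4*theta) - 1/2).
pi/(4*theta) - 1/2 = 15.3889
(For comparison, the common estimate pi/4 * sqrt(N/k) = 15.8953; the exact maximiser is used here.)
Optimal iterations = 15

15


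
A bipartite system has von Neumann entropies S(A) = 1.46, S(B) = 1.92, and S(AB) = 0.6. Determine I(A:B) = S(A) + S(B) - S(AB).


I(A:B) = S(A) + S(B) - S(AB)
= 1.46 + 1.92 - 0.6
= 2.7800

2.7800


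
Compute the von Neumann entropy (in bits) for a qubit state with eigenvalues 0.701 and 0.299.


S = -p*log2(p) - (1-p)*log2(1-p)
p = 0.7010, 1-p = 0.2990
= -0.7010 * log2(0.7010) - 0.2990 * log2(0.2990)
= -(-0.3593) - (-0.5208)
= 0.8801

0.8801


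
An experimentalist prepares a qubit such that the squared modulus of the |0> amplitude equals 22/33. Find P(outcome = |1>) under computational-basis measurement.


|alpha|^2 = 22/33 = 0.6667
|beta|^2 = 1 - 22/33 = 11/33 = 0.3333
P(|1>) = |beta|^2 = 0.3333

0.3333


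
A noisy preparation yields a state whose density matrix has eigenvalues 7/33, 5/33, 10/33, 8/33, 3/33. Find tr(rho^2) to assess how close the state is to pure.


tr(rho^2) = sum of eigenvalues squared
= (7/33)^2 + (5/33)^2 + (10/33)^2 + (8/33)^2 + (3/33)^2
= (49 + 25 + 100 + 64 + 9) / 1089
= 247/1089
= 0.2268

0.2268


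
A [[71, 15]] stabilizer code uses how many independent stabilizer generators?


For an [[n,k]] stabilizer code:
Number of stabilizer generators = n - k
= 71 - 15
= 56

56


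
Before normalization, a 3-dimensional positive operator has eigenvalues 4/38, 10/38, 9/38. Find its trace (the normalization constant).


tr(M) = sum of eigenvalues
= 4/38 + 10/38 + 9/38
= 23/38
= 0.6053

0.6053


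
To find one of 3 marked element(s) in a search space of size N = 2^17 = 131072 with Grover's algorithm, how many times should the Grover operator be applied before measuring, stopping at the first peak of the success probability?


After j Grover iterations the success probability is P(j) = sin^2((2j+1)*theta), where sin(theta) = sqrt(k/N).
N = 2^17 = 131072, k = 3
sin(theta) = sqrt(k/N) = 0.004784159654
theta = arcsin(sqrt(k/N)) = 0.004784177904 rad
P(j) reaches its first maximum when (2j+1)*theta is as close as possible to pi/2, i.e. j = round(pi/(4*theta) - 1/2).
pi/(4*theta) - 1/2 = 163.6658
(For comparison, the common estimate pi/4 * sqrt(N/k) = 164.1664; the exact maximiser is used here.)
Optimal iterations = 164

164


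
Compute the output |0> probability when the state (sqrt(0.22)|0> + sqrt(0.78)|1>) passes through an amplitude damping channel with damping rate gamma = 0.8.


For amplitude damping with parameter gamma on state sqrt(a)|0> + sqrt(b)|1>:
alpha^2 = 0.22, beta^2 = 0.78
P(|0>) = alpha^2 + gamma * beta^2
= 0.22 + 0.8 * 0.78
= 0.22 + 0.6240
= 0.8440

0.8440


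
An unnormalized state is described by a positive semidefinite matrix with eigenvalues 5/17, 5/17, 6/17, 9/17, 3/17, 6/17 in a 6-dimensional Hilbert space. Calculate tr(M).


tr(M) = sum of eigenvalues
= 5/17 + 5/17 + 6/17 + 9/17 + 3/17 + 6/17
= 34/17
= 2.0000

2.0000


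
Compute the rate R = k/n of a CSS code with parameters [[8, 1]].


Code rate R = k/n
= 1/8
= 0.1250

0.1250


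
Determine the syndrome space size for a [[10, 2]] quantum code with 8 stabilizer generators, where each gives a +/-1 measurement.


Each stabilizer generator gives a binary (+1 or -1) measurement outcome.
With 8 independent generators:
Total syndromes = 2^8
= 256

256


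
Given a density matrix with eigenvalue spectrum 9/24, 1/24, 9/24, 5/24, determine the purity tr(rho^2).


tr(rho^2) = sum of eigenvalues squared
= (9/24)^2 + (1/24)^2 + (9/24)^2 + (5/24)^2
= (81 + 1 + 81 + 25) / 576
= 188/576
= 0.3264

0.3264


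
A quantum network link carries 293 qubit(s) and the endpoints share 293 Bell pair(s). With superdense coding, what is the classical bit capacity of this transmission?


Superdense coding allows 2 classical bits per shared entangled pair.
293 pair(s) -> 2 * 293 = 586 classical bits

586


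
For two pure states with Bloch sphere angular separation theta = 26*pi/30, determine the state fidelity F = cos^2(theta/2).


For states separated by angle theta on Bloch sphere:
F = cos^2(theta/2)
theta = 26*pi/30 = 2.7227
theta/2 = 1.3614
cos(theta/2) = 0.2079
F = 0.0432

0.0432


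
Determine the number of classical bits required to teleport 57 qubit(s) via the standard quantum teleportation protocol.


Quantum teleportation requires 2 classical bits per qubit teleported.
57 qubit(s) -> 2 * 57 = 114 classical bits

114


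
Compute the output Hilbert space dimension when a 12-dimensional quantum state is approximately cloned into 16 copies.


Output space = H^(tensor 16) where dim(H) = 12
dim = 12^16
= 144 (after 2 factors)
= 1728 (after 3 factors)
= 20736 (after 4 factors)
= 248832 (after 5 factors)
= 2985984 (after 6 factors)
= 35831808 (after 7 factors)
= 429981696 (after 8 factors)
= 5159780352 (after 9 factors)
= 61917364224 (after 10 factors)
= 743008370688 (after 11 factors)
= 8916100448256 (after 12 factors)
= 106993205379072 (after 13 factors)
= 1283918464548864 (after 14 factors)
= 15407021574586368 (after 15 factors)
= 184884258895036416 (after 16 factors)
= 184884258895036416

184884258895036416


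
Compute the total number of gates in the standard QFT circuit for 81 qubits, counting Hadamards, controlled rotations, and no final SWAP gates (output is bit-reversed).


Hadamard gates: 81
Controlled rotations: n*(n-1)/2 = 81*80/2 = 3240
SWAP gates: 0 (omitted)
Total = 81 + 3240
= 3321

3321


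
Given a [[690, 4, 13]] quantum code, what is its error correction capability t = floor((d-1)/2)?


Code parameters: [[690, 4, 13]], distance d = 13.
Number of correctable errors = floor((d-1)/2)
= floor((13 - 1)/2)
= floor(12/2)
= 6

6


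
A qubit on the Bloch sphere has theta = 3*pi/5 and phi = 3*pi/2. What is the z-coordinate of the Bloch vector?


theta = 1.8850, phi = 4.7124
r_z = cos(theta) = -0.3090

-0.3090


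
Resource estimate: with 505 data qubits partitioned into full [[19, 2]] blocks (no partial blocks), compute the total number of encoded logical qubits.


Each code block uses 19 physical qubits for 2 logical qubit(s).
Number of complete blocks = floor(505 / 19) = 26
Logical qubits = 26 * 2
= 52

52


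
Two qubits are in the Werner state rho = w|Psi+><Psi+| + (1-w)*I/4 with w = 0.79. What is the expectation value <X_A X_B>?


|Psi+> = (|01> + |10>)/sqrt(2)
For the pure Bell state, <X_A X_B> = +1 (Bell-state Pauli correlator).
The maximally-mixed part I/4 has tr(I/4 * P tensor P) = 0 for any traceless Pauli P.
So <X_A X_B>_rho = w * (+1) + (1 - w) * 0
= 0.79 * (+1)
= 0.7900

0.7900


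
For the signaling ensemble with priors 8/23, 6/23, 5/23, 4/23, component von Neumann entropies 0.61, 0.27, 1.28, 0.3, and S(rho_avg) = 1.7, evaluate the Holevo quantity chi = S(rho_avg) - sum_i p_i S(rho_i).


chi = S(rho) - sum_i p_i * S(rho_i)
Weighted entropy = 8/23 * 0.61 + 6/23 * 0.27 + 5/23 * 1.28 + 4/23 * 0.3
= 0.6130
chi = 1.7 - 0.6130
= 1.0870

1.0870


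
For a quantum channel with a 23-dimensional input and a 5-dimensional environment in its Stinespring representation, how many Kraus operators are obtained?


Tracing out the environment in an orthonormal basis {|i>_E} gives Kraus operators K_i = <i|_E U |0>_E.
Number of Kraus operators = dim(H_env) = d_env
= 5

5


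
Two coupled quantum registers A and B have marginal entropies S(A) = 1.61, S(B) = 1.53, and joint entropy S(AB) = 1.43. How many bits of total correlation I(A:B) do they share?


I(A:B) = S(A) + S(B) - S(AB)
= 1.61 + 1.53 - 1.43
= 1.7100

1.7100


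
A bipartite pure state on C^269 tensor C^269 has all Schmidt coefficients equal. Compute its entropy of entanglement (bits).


For a maximally entangled state in d x d:
S = log2(d) = log2(269)
= 8.0715

8.0715


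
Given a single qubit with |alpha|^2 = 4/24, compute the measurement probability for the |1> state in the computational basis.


|alpha|^2 = 4/24 = 0.1667
|beta|^2 = 1 - 4/24 = 20/24 = 0.8333
P(|1>) = |beta|^2 = 0.8333

0.8333


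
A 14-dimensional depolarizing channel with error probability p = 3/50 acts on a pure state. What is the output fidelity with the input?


F = (1-p) + p/d
= (1 - 0.0600) + 0.0600/14
= 0.9400 + 0.0043
= 0.9443

0.9443


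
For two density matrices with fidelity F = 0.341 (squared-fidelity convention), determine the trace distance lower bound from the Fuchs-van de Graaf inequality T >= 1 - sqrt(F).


Fuchs-van de Graaf (squared-fidelity convention): 1 - sqrt(F) <= T <= sqrt(1 - F).
Lower bound: T >= 1 - sqrt(F)
sqrt(F) = sqrt(0.341) = 0.5840
T >= 1 - 0.5840
T >= 0.4160

0.4160


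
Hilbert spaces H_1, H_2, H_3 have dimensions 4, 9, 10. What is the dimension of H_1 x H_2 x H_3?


dim(H_1 x H_2 x H_3) = 4 * 9 * 10
= 36 * 10
= 360

360


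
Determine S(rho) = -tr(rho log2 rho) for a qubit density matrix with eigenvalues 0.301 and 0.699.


S = -p*log2(p) - (1-p)*log2(1-p)
p = 0.3010, 1-p = 0.6990
= -0.3010 * log2(0.3010) - 0.6990 * log2(0.6990)
= -(-0.5214) - (-0.3611)
= 0.8825

0.8825
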